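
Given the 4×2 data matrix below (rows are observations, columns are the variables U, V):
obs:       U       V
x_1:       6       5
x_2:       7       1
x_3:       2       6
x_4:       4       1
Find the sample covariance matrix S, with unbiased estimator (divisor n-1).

Step 1 — column means:
  mean(U) = (6 + 7 + 2 + 4) / 4 = 19/4 = 4.75
  mean(V) = (5 + 1 + 6 + 1) / 4 = 13/4 = 3.25

Step 2 — sample covariance S[i,j] = (1/(n-1)) · Σ_k (x_{k,i} - mean_i) · (x_{k,j} - mean_j), with n-1 = 3.
  S[U,U] = ((1.25)·(1.25) + (2.25)·(2.25) + (-2.75)·(-2.75) + (-0.75)·(-0.75)) / 3 = 14.75/3 = 4.9167
  S[U,V] = ((1.25)·(1.75) + (2.25)·(-2.25) + (-2.75)·(2.75) + (-0.75)·(-2.25)) / 3 = -8.75/3 = -2.9167
  S[V,V] = ((1.75)·(1.75) + (-2.25)·(-2.25) + (2.75)·(2.75) + (-2.25)·(-2.25)) / 3 = 20.75/3 = 6.9167

S is symmetric (S[j,i] = S[i,j]). Assembling:

S = [[4.9167, -2.9167],
 [-2.9167, 6.9167]]


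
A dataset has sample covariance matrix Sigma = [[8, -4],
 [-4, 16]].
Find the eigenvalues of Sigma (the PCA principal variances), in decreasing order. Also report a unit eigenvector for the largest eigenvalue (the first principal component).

Step 1 — characteristic polynomial of 2×2 Sigma:
  det(Sigma - λI) = λ² - trace · λ + det = 0.
  trace = 8 + 16 = 24, det = 8·16 - (-4)² = 112.
Step 2 — discriminant:
  Δ = trace² - 4·det = 576 - 448 = 128.
Step 3 — eigenvalues:
  λ = (trace ± √Δ)/2 = (24 ± 11.3137)/2,
  λ_1 = 17.6569,  λ_2 = 6.3431.

Step 4 — unit eigenvector for λ_1: solve (Sigma - λ_1 I)v = 0. First row:
  (8 - 17.6569)·v_x + (-4)·v_y = 0, i.e. (-9.6569)·v_x + (-4)·v_y = 0,
  so v ∝ (b, λ_1 - a) = (-4, 9.6569); multiply by -1 so the first entry is positive: u = (4, -9.6569).
  ||u|| = √((4)² + (-9.6569)²) = √(109.2548) ≈ 10.4525,
  v_1 = u/||u|| ≈ (0.3827, -0.9239) (||v_1|| = 1).

λ_1 = 17.6569,  λ_2 = 6.3431;  v_1 ≈ (0.3827, -0.9239)


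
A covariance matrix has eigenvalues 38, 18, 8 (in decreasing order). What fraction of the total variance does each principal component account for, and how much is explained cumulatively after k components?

Step 1 — total variance = trace(Sigma) = Σ λ_i = 38 + 18 + 8 = 64.

Step 2 — fraction explained by component i = λ_i / Σ λ:
  PC1: 38/64 = 0.5938
  PC2: 18/64 = 0.2812
  PC3: 8/64 = 0.125

Step 3 — cumulative fraction after k components = (λ_1 + ... + λ_k) / Σ λ:
  k = 1: 38/64 = 0.5938
  k = 2: (38 + 18)/64 = 56/64 = 0.875
  k = 3: (38 + 18 + 8)/64 = 64/64 = 1

Summary (fraction, with percent):

explained: PC1 0.5938 (59.38%), PC2 0.2812 (28.12%), PC3 0.125 (12.5%);  cumulative: 0.5938, 0.875, 1


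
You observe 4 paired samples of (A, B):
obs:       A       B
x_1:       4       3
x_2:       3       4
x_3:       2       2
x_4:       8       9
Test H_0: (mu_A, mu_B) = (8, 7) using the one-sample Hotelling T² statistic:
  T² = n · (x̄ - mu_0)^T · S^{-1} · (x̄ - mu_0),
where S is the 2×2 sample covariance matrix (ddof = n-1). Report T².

Step 1 — sample mean vector:
  mean(A) = (4 + 3 + 2 + 8) / 4 = 17/4 = 4.25
  mean(B) = (3 + 4 + 2 + 9) / 4 = 18/4 = 4.5
  x̄ = (4.25, 4.5),  deviation x̄ - mu_0 = (4.25, 4.5) - (8, 7) = (-3.75, -2.5).

Step 2 — sample covariance matrix, S[i,j] = (1/(n-1)) · Σ_k (x_{k,i} - mean_i) · (x_{k,j} - mean_j), divisor n-1 = 3:
  S[A,A] = ((-0.25)·(-0.25) + (-1.25)·(-1.25) + (-2.25)·(-2.25) + (3.75)·(3.75)) / 3 = 20.75/3 = 6.9167
  S[A,B] = ((-0.25)·(-1.5) + (-1.25)·(-0.5) + (-2.25)·(-2.5) + (3.75)·(4.5)) / 3 = 23.5/3 = 7.8333
  S[B,B] = ((-1.5)·(-1.5) + (-0.5)·(-0.5) + (-2.5)·(-2.5) + (4.5)·(4.5)) / 3 = 29/3 = 9.6667
  S = [[6.9167, 7.8333],
 [7.8333, 9.6667]].

Step 3 — invert S. det(S) = 6.9167·9.6667 - (7.8333)² = 5.5.
  S^{-1} = (1/det) · [[d, -b], [-b, a]] = [[1.7576, -1.4242],
 [-1.4242, 1.2576]].

Step 4 — quadratic form (x̄ - mu_0)^T · S^{-1} · (x̄ - mu_0):
  S^{-1} · (x̄ - mu_0) = (-3.0303, 2.197),
  (x̄ - mu_0)^T · [...] = (-3.75)·(-3.0303) + (-2.5)·(2.197) = 5.8712.

Step 5 — scale by n: T² = 4 · 5.8712 = 23.4848.

T² ≈ 23.4848


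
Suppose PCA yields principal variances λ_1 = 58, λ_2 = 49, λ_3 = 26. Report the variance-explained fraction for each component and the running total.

Step 1 — total variance = trace(Sigma) = Σ λ_i = 58 + 49 + 26 = 133.

Step 2 — fraction explained by component i = λ_i / Σ λ:
  PC1: 58/133 = 0.4361
  PC2: 49/133 = 0.3684
  PC3: 26/133 = 0.1955

Step 3 — cumulative fraction after k components = (λ_1 + ... + λ_k) / Σ λ:
  k = 1: 58/133 = 0.4361
  k = 2: (58 + 49)/133 = 107/133 = 0.8045
  k = 3: (58 + 49 + 26)/133 = 133/133 = 1

Summary (fraction, with percent):

explained: PC1 0.4361 (43.61%), PC2 0.3684 (36.84%), PC3 0.1955 (19.55%);  cumulative: 0.4361, 0.8045, 1


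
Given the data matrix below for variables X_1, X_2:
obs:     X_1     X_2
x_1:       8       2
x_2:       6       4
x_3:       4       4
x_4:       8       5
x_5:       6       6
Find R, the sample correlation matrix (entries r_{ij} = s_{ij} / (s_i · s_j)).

Step 1 — column means:
  mean(X_1) = (8 + 6 + 4 + 8 + 6) / 5 = 32/5 = 6.4
  mean(X_2) = (2 + 4 + 4 + 5 + 6) / 5 = 21/5 = 4.2

Step 2 — sample variances and covariances s[i,j] = (1/(n-1)) · Σ_k (x_{k,i} - mean_i) · (x_{k,j} - mean_j), with n-1 = 4:
  s[X_1,X_1] = ((1.6)·(1.6) + (-0.4)·(-0.4) + (-2.4)·(-2.4) + (1.6)·(1.6) + (-0.4)·(-0.4)) / 4 = 11.2/4 = 2.8
  s[X_1,X_2] = ((1.6)·(-2.2) + (-0.4)·(-0.2) + (-2.4)·(-0.2) + (1.6)·(0.8) + (-0.4)·(1.8)) / 4 = -2.4/4 = -0.6
  s[X_2,X_2] = ((-2.2)·(-2.2) + (-0.2)·(-0.2) + (-0.2)·(-0.2) + (0.8)·(0.8) + (1.8)·(1.8)) / 4 = 8.8/4 = 2.2
  Sample standard deviations s_i = √(s[i,i]):
  s(X_1) = √(2.8) = 1.6733
  s(X_2) = √(2.2) = 1.4832

Step 3 — r_{ij} = s_{ij} / (s_i · s_j):
  r[X_1,X_1] = 1 (diagonal).
  r[X_1,X_2] = -0.6 / (1.6733 · 1.4832) = -0.6 / 2.4819 = -0.2417
  r[X_2,X_2] = 1 (diagonal).

R is symmetric with unit diagonal. Assembling:

R = [[1, -0.2417],
 [-0.2417, 1]]


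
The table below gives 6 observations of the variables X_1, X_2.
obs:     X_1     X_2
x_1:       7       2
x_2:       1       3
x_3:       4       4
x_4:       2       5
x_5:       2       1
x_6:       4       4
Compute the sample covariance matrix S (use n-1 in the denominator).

Step 1 — column means:
  mean(X_1) = (7 + 1 + 4 + 2 + 2 + 4) / 6 = 20/6 = 3.3333
  mean(X_2) = (2 + 3 + 4 + 5 + 1 + 4) / 6 = 19/6 = 3.1667

Step 2 — sample covariance S[i,j] = (1/(n-1)) · Σ_k (x_{k,i} - mean_i) · (x_{k,j} - mean_j), with n-1 = 5.
  S[X_1,X_1] = ((3.6667)·(3.6667) + (-2.3333)·(-2.3333) + (0.6667)·(0.6667) + (-1.3333)·(-1.3333) + (-1.3333)·(-1.3333) + (0.6667)·(0.6667)) / 5 = 23.3333/5 = 4.6667
  S[X_1,X_2] = ((3.6667)·(-1.1667) + (-2.3333)·(-0.1667) + (0.6667)·(0.8333) + (-1.3333)·(1.8333) + (-1.3333)·(-2.1667) + (0.6667)·(0.8333)) / 5 = -2.3333/5 = -0.4667
  S[X_2,X_2] = ((-1.1667)·(-1.1667) + (-0.1667)·(-0.1667) + (0.8333)·(0.8333) + (1.8333)·(1.8333) + (-2.1667)·(-2.1667) + (0.8333)·(0.8333)) / 5 = 10.8333/5 = 2.1667

S is symmetric (S[j,i] = S[i,j]). Assembling:

S = [[4.6667, -0.4667],
 [-0.4667, 2.1667]]


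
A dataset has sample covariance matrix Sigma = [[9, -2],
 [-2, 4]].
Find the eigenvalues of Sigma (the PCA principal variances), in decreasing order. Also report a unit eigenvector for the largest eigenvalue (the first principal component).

Step 1 — characteristic polynomial of 2×2 Sigma:
  det(Sigma - λI) = λ² - trace · λ + det = 0.
  trace = 9 + 4 = 13, det = 9·4 - (-2)² = 32.
Step 2 — discriminant:
  Δ = trace² - 4·det = 169 - 128 = 41.
Step 3 — eigenvalues:
  λ = (trace ± √Δ)/2 = (13 ± 6.4031)/2,
  λ_1 = 9.7016,  λ_2 = 3.2984.

Step 4 — unit eigenvector for λ_1: solve (Sigma - λ_1 I)v = 0. First row:
  (9 - 9.7016)·v_x + (-2)·v_y = 0, i.e. (-0.7016)·v_x + (-2)·v_y = 0,
  so v ∝ (b, λ_1 - a) = (-2, 0.7016); multiply by -1 so the first entry is positive: u = (2, -0.7016).
  ||u|| = √((2)² + (-0.7016)²) = √(4.4922) ≈ 2.1195,
  v_1 = u/||u|| ≈ (0.9436, -0.331) (||v_1|| = 1).

λ_1 = 9.7016,  λ_2 = 3.2984;  v_1 ≈ (0.9436, -0.331)


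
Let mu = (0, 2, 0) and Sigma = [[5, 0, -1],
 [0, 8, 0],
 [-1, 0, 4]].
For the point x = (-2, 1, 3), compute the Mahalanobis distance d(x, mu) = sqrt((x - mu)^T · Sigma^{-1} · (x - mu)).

Step 1 — centre the observation: (x - mu) = (-2, -1, 3).

Step 2 — invert Sigma (cofactor / det for 3×3, or solve directly):
  Sigma^{-1} = [[0.2105, 0, 0.0526],
 [0, 0.125, 0],
 [0.0526, 0, 0.2632]].

Step 3 — form the quadratic (x - mu)^T · Sigma^{-1} · (x - mu):
  Sigma^{-1} · (x - mu) = (-0.2632, -0.125, 0.6842).
  (x - mu)^T · [Sigma^{-1} · (x - mu)] = (-2)·(-0.2632) + (-1)·(-0.125) + (3)·(0.6842) = 2.7039.

Step 4 — take square root: d = √(2.7039) ≈ 1.6444.

d(x, mu) = √(2.7039) ≈ 1.6444


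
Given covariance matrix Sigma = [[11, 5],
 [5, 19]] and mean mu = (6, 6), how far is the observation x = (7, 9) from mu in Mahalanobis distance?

Step 1 — centre the observation: (x - mu) = (1, 3).

Step 2 — invert Sigma. det(Sigma) = 11·19 - (5)² = 184.
  Sigma^{-1} = (1/det) · [[d, -b], [-b, a]] = [[0.1033, -0.0272],
 [-0.0272, 0.0598]].

Step 3 — form the quadratic (x - mu)^T · Sigma^{-1} · (x - mu):
  Sigma^{-1} · (x - mu) = (0.0217, 0.1522).
  (x - mu)^T · [Sigma^{-1} · (x - mu)] = (1)·(0.0217) + (3)·(0.1522) = 0.4783.

Step 4 — take square root: d = √(0.4783) ≈ 0.6916.

d(x, mu) = √(0.4783) ≈ 0.6916


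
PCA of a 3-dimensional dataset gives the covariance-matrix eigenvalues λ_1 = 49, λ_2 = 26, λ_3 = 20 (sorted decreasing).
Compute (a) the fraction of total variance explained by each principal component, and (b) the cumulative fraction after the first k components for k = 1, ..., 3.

Step 1 — total variance = trace(Sigma) = Σ λ_i = 49 + 26 + 20 = 95.

Step 2 — fraction explained by component i = λ_i / Σ λ:
  PC1: 49/95 = 0.5158
  PC2: 26/95 = 0.2737
  PC3: 20/95 = 0.2105

Step 3 — cumulative fraction after k components = (λ_1 + ... + λ_k) / Σ λ:
  k = 1: 49/95 = 0.5158
  k = 2: (49 + 26)/95 = 75/95 = 0.7895
  k = 3: (49 + 26 + 20)/95 = 95/95 = 1

Summary (fraction, with percent):

explained: PC1 0.5158 (51.58%), PC2 0.2737 (27.37%), PC3 0.2105 (21.05%);  cumulative: 0.5158, 0.7895, 1


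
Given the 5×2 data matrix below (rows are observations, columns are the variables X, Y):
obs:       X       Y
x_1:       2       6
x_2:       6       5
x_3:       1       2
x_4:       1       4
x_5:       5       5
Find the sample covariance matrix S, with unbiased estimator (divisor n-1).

Step 1 — column means:
  mean(X) = (2 + 6 + 1 + 1 + 5) / 5 = 15/5 = 3
  mean(Y) = (6 + 5 + 2 + 4 + 5) / 5 = 22/5 = 4.4

Step 2 — sample covariance S[i,j] = (1/(n-1)) · Σ_k (x_{k,i} - mean_i) · (x_{k,j} - mean_j), with n-1 = 4.
  S[X,X] = ((-1)·(-1) + (3)·(3) + (-2)·(-2) + (-2)·(-2) + (2)·(2)) / 4 = 22/4 = 5.5
  S[X,Y] = ((-1)·(1.6) + (3)·(0.6) + (-2)·(-2.4) + (-2)·(-0.4) + (2)·(0.6)) / 4 = 7/4 = 1.75
  S[Y,Y] = ((1.6)·(1.6) + (0.6)·(0.6) + (-2.4)·(-2.4) + (-0.4)·(-0.4) + (0.6)·(0.6)) / 4 = 9.2/4 = 2.3

S is symmetric (S[j,i] = S[i,j]). Assembling:

S = [[5.5, 1.75],
 [1.75, 2.3]]


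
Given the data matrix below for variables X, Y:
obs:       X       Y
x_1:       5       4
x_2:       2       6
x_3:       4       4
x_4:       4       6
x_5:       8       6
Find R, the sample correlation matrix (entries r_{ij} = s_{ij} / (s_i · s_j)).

Step 1 — column means:
  mean(X) = (5 + 2 + 4 + 4 + 8) / 5 = 23/5 = 4.6
  mean(Y) = (4 + 6 + 4 + 6 + 6) / 5 = 26/5 = 5.2

Step 2 — sample variances and covariances s[i,j] = (1/(n-1)) · Σ_k (x_{k,i} - mean_i) · (x_{k,j} - mean_j), with n-1 = 4:
  s[X,X] = ((0.4)·(0.4) + (-2.6)·(-2.6) + (-0.6)·(-0.6) + (-0.6)·(-0.6) + (3.4)·(3.4)) / 4 = 19.2/4 = 4.8
  s[X,Y] = ((0.4)·(-1.2) + (-2.6)·(0.8) + (-0.6)·(-1.2) + (-0.6)·(0.8) + (3.4)·(0.8)) / 4 = 0.4/4 = 0.1
  s[Y,Y] = ((-1.2)·(-1.2) + (0.8)·(0.8) + (-1.2)·(-1.2) + (0.8)·(0.8) + (0.8)·(0.8)) / 4 = 4.8/4 = 1.2
  Sample standard deviations s_i = √(s[i,i]):
  s(X) = √(4.8) = 2.1909
  s(Y) = √(1.2) = 1.0954

Step 3 — r_{ij} = s_{ij} / (s_i · s_j):
  r[X,X] = 1 (diagonal).
  r[X,Y] = 0.1 / (2.1909 · 1.0954) = 0.1 / 2.4 = 0.0417
  r[Y,Y] = 1 (diagonal).

R is symmetric with unit diagonal. Assembling:

R = [[1, 0.0417],
 [0.0417, 1]]


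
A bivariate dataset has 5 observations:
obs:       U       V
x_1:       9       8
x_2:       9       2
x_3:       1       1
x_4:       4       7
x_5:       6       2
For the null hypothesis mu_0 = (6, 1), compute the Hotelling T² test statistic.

Step 1 — sample mean vector:
  mean(U) = (9 + 9 + 1 + 4 + 6) / 5 = 29/5 = 5.8
  mean(V) = (8 + 2 + 1 + 7 + 2) / 5 = 20/5 = 4
  x̄ = (5.8, 4),  deviation x̄ - mu_0 = (5.8, 4) - (6, 1) = (-0.2, 3).

Step 2 — sample covariance matrix, S[i,j] = (1/(n-1)) · Σ_k (x_{k,i} - mean_i) · (x_{k,j} - mean_j), divisor n-1 = 4:
  S[U,U] = ((3.2)·(3.2) + (3.2)·(3.2) + (-4.8)·(-4.8) + (-1.8)·(-1.8) + (0.2)·(0.2)) / 4 = 46.8/4 = 11.7
  S[U,V] = ((3.2)·(4) + (3.2)·(-2) + (-4.8)·(-3) + (-1.8)·(3) + (0.2)·(-2)) / 4 = 15/4 = 3.75
  S[V,V] = ((4)·(4) + (-2)·(-2) + (-3)·(-3) + (3)·(3) + (-2)·(-2)) / 4 = 42/4 = 10.5
  S = [[11.7, 3.75],
 [3.75, 10.5]].

Step 3 — invert S. det(S) = 11.7·10.5 - (3.75)² = 108.7875.
  S^{-1} = (1/det) · [[d, -b], [-b, a]] = [[0.0965, -0.0345],
 [-0.0345, 0.1075]].

Step 4 — quadratic form (x̄ - mu_0)^T · S^{-1} · (x̄ - mu_0):
  S^{-1} · (x̄ - mu_0) = (-0.1227, 0.3295),
  (x̄ - mu_0)^T · [...] = (-0.2)·(-0.1227) + (3)·(0.3295) = 1.0132.

Step 5 — scale by n: T² = 5 · 1.0132 = 5.0658.

T² ≈ 5.0658


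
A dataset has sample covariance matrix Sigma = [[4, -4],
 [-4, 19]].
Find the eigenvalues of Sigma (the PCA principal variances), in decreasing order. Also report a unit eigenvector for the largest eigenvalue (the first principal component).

Step 1 — characteristic polynomial of 2×2 Sigma:
  det(Sigma - λI) = λ² - trace · λ + det = 0.
  trace = 4 + 19 = 23, det = 4·19 - (-4)² = 60.
Step 2 — discriminant:
  Δ = trace² - 4·det = 529 - 240 = 289.
Step 3 — eigenvalues:
  λ = (trace ± √Δ)/2 = (23 ± 17)/2,
  λ_1 = 20,  λ_2 = 3.

Step 4 — unit eigenvector for λ_1: solve (Sigma - λ_1 I)v = 0. First row:
  (4 - 20)·v_x + (-4)·v_y = 0, i.e. (-16)·v_x + (-4)·v_y = 0,
  so v ∝ (b, λ_1 - a) = (-4, 16); multiply by -1 so the first entry is positive: u = (4, -16).
  ||u|| = √((4)² + (-16)²) = √(272) ≈ 16.4924,
  v_1 = u/||u|| ≈ (0.2425, -0.9701) (||v_1|| = 1).

λ_1 = 20,  λ_2 = 3;  v_1 ≈ (0.2425, -0.9701)


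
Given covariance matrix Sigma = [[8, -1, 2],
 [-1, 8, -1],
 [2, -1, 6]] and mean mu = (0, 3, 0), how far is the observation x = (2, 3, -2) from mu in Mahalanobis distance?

Step 1 — centre the observation: (x - mu) = (2, 0, -2).

Step 2 — invert Sigma (cofactor / det for 3×3, or solve directly):
  Sigma^{-1} = [[0.1374, 0.0117, -0.0439],
 [0.0117, 0.1287, 0.0175],
 [-0.0439, 0.0175, 0.1842]].

Step 3 — form the quadratic (x - mu)^T · Sigma^{-1} · (x - mu):
  Sigma^{-1} · (x - mu) = (0.3626, -0.0117, -0.4561).
  (x - mu)^T · [Sigma^{-1} · (x - mu)] = (2)·(0.3626) + (0)·(-0.0117) + (-2)·(-0.4561) = 1.6374.

Step 4 — take square root: d = √(1.6374) ≈ 1.2796.

d(x, mu) = √(1.6374) ≈ 1.2796


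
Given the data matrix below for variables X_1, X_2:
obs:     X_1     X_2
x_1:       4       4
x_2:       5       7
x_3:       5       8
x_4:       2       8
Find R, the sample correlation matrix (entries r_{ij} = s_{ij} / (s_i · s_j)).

Step 1 — column means:
  mean(X_1) = (4 + 5 + 5 + 2) / 4 = 16/4 = 4
  mean(X_2) = (4 + 7 + 8 + 8) / 4 = 27/4 = 6.75

Step 2 — sample variances and covariances s[i,j] = (1/(n-1)) · Σ_k (x_{k,i} - mean_i) · (x_{k,j} - mean_j), with n-1 = 3:
  s[X_1,X_1] = ((0)·(0) + (1)·(1) + (1)·(1) + (-2)·(-2)) / 3 = 6/3 = 2
  s[X_1,X_2] = ((0)·(-2.75) + (1)·(0.25) + (1)·(1.25) + (-2)·(1.25)) / 3 = -1/3 = -0.3333
  s[X_2,X_2] = ((-2.75)·(-2.75) + (0.25)·(0.25) + (1.25)·(1.25) + (1.25)·(1.25)) / 3 = 10.75/3 = 3.5833
  Sample standard deviations s_i = √(s[i,i]):
  s(X_1) = √(2) = 1.4142
  s(X_2) = √(3.5833) = 1.893

Step 3 — r_{ij} = s_{ij} / (s_i · s_j):
  r[X_1,X_1] = 1 (diagonal).
  r[X_1,X_2] = -0.3333 / (1.4142 · 1.893) = -0.3333 / 2.6771 = -0.1245
  r[X_2,X_2] = 1 (diagonal).

R is symmetric with unit diagonal. Assembling:

R = [[1, -0.1245],
 [-0.1245, 1]]


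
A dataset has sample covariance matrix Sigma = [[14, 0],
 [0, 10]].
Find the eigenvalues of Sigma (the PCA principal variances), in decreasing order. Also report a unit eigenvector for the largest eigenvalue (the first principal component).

Step 1 — characteristic polynomial of 2×2 Sigma:
  det(Sigma - λI) = λ² - trace · λ + det = 0.
  trace = 14 + 10 = 24, det = 14·10 - (0)² = 140.
Step 2 — discriminant:
  Δ = trace² - 4·det = 576 - 560 = 16.
Step 3 — eigenvalues:
  λ = (trace ± √Δ)/2 = (24 ± 4)/2,
  λ_1 = 14,  λ_2 = 10.

Step 4 — unit eigenvector for λ_1: Sigma is diagonal, so its eigenvectors are the coordinate axes. λ_1 = 14 is the diagonal entry on the first coordinate axis, hence
  v_1 = (1, 0) (||v_1|| = 1).

λ_1 = 14,  λ_2 = 10;  v_1 ≈ (1, 0)


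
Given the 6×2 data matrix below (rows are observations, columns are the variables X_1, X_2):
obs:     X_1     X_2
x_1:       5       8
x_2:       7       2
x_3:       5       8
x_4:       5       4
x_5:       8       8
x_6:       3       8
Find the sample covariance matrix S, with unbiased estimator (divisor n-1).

Step 1 — column means:
  mean(X_1) = (5 + 7 + 5 + 5 + 8 + 3) / 6 = 33/6 = 5.5
  mean(X_2) = (8 + 2 + 8 + 4 + 8 + 8) / 6 = 38/6 = 6.3333

Step 2 — sample covariance S[i,j] = (1/(n-1)) · Σ_k (x_{k,i} - mean_i) · (x_{k,j} - mean_j), with n-1 = 5.
  S[X_1,X_1] = ((-0.5)·(-0.5) + (1.5)·(1.5) + (-0.5)·(-0.5) + (-0.5)·(-0.5) + (2.5)·(2.5) + (-2.5)·(-2.5)) / 5 = 15.5/5 = 3.1
  S[X_1,X_2] = ((-0.5)·(1.6667) + (1.5)·(-4.3333) + (-0.5)·(1.6667) + (-0.5)·(-2.3333) + (2.5)·(1.6667) + (-2.5)·(1.6667)) / 5 = -7/5 = -1.4
  S[X_2,X_2] = ((1.6667)·(1.6667) + (-4.3333)·(-4.3333) + (1.6667)·(1.6667) + (-2.3333)·(-2.3333) + (1.6667)·(1.6667) + (1.6667)·(1.6667)) / 5 = 35.3333/5 = 7.0667

S is symmetric (S[j,i] = S[i,j]). Assembling:

S = [[3.1, -1.4],
 [-1.4, 7.0667]]


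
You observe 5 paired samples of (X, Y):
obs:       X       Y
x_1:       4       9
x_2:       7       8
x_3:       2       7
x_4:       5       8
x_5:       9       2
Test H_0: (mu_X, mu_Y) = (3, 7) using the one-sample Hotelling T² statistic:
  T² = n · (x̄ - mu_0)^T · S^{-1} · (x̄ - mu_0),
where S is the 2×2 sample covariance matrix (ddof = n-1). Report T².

Step 1 — sample mean vector:
  mean(X) = (4 + 7 + 2 + 5 + 9) / 5 = 27/5 = 5.4
  mean(Y) = (9 + 8 + 7 + 8 + 2) / 5 = 34/5 = 6.8
  x̄ = (5.4, 6.8),  deviation x̄ - mu_0 = (5.4, 6.8) - (3, 7) = (2.4, -0.2).

Step 2 — sample covariance matrix, S[i,j] = (1/(n-1)) · Σ_k (x_{k,i} - mean_i) · (x_{k,j} - mean_j), divisor n-1 = 4:
  S[X,X] = ((-1.4)·(-1.4) + (1.6)·(1.6) + (-3.4)·(-3.4) + (-0.4)·(-0.4) + (3.6)·(3.6)) / 4 = 29.2/4 = 7.3
  S[X,Y] = ((-1.4)·(2.2) + (1.6)·(1.2) + (-3.4)·(0.2) + (-0.4)·(1.2) + (3.6)·(-4.8)) / 4 = -19.6/4 = -4.9
  S[Y,Y] = ((2.2)·(2.2) + (1.2)·(1.2) + (0.2)·(0.2) + (1.2)·(1.2) + (-4.8)·(-4.8)) / 4 = 30.8/4 = 7.7
  S = [[7.3, -4.9],
 [-4.9, 7.7]].

Step 3 — invert S. det(S) = 7.3·7.7 - (-4.9)² = 32.2.
  S^{-1} = (1/det) · [[d, -b], [-b, a]] = [[0.2391, 0.1522],
 [0.1522, 0.2267]].

Step 4 — quadratic form (x̄ - mu_0)^T · S^{-1} · (x̄ - mu_0):
  S^{-1} · (x̄ - mu_0) = (0.5435, 0.3199),
  (x̄ - mu_0)^T · [...] = (2.4)·(0.5435) + (-0.2)·(0.3199) = 1.2404.

Step 5 — scale by n: T² = 5 · 1.2404 = 6.2019.

T² ≈ 6.2019


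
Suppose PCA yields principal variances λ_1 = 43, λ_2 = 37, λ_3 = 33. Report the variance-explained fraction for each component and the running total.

Step 1 — total variance = trace(Sigma) = Σ λ_i = 43 + 37 + 33 = 113.

Step 2 — fraction explained by component i = λ_i / Σ λ:
  PC1: 43/113 = 0.3805
  PC2: 37/113 = 0.3274
  PC3: 33/113 = 0.292

Step 3 — cumulative fraction after k components = (λ_1 + ... + λ_k) / Σ λ:
  k = 1: 43/113 = 0.3805
  k = 2: (43 + 37)/113 = 80/113 = 0.708
  k = 3: (43 + 37 + 33)/113 = 113/113 = 1

Summary (fraction, with percent):

explained: PC1 0.3805 (38.05%), PC2 0.3274 (32.74%), PC3 0.292 (29.2%);  cumulative: 0.3805, 0.708, 1


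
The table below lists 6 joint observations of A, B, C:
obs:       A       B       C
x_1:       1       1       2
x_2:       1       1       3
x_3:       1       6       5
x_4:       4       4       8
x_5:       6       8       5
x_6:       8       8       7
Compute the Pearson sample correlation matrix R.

Step 1 — column means:
  mean(A) = (1 + 1 + 1 + 4 + 6 + 8) / 6 = 21/6 = 3.5
  mean(B) = (1 + 1 + 6 + 4 + 8 + 8) / 6 = 28/6 = 4.6667
  mean(C) = (2 + 3 + 5 + 8 + 5 + 7) / 6 = 30/6 = 5

Step 2 — sample variances and covariances s[i,j] = (1/(n-1)) · Σ_k (x_{k,i} - mean_i) · (x_{k,j} - mean_j), with n-1 = 5:
  s[A,A] = ((-2.5)·(-2.5) + (-2.5)·(-2.5) + (-2.5)·(-2.5) + (0.5)·(0.5) + (2.5)·(2.5) + (4.5)·(4.5)) / 5 = 45.5/5 = 9.1
  s[A,B] = ((-2.5)·(-3.6667) + (-2.5)·(-3.6667) + (-2.5)·(1.3333) + (0.5)·(-0.6667) + (2.5)·(3.3333) + (4.5)·(3.3333)) / 5 = 38/5 = 7.6
  s[A,C] = ((-2.5)·(-3) + (-2.5)·(-2) + (-2.5)·(0) + (0.5)·(3) + (2.5)·(0) + (4.5)·(2)) / 5 = 23/5 = 4.6
  s[B,B] = ((-3.6667)·(-3.6667) + (-3.6667)·(-3.6667) + (1.3333)·(1.3333) + (-0.6667)·(-0.6667) + (3.3333)·(3.3333) + (3.3333)·(3.3333)) / 5 = 51.3333/5 = 10.2667
  s[B,C] = ((-3.6667)·(-3) + (-3.6667)·(-2) + (1.3333)·(0) + (-0.6667)·(3) + (3.3333)·(0) + (3.3333)·(2)) / 5 = 23/5 = 4.6
  s[C,C] = ((-3)·(-3) + (-2)·(-2) + (0)·(0) + (3)·(3) + (0)·(0) + (2)·(2)) / 5 = 26/5 = 5.2
  Sample standard deviations s_i = √(s[i,i]):
  s(A) = √(9.1) = 3.0166
  s(B) = √(10.2667) = 3.2042
  s(C) = √(5.2) = 2.2804

Step 3 — r_{ij} = s_{ij} / (s_i · s_j):
  r[A,A] = 1 (diagonal).
  r[A,B] = 7.6 / (3.0166 · 3.2042) = 7.6 / 9.6657 = 0.7863
  r[A,C] = 4.6 / (3.0166 · 2.2804) = 4.6 / 6.879 = 0.6687
  r[B,B] = 1 (diagonal).
  r[B,C] = 4.6 / (3.2042 · 2.2804) = 4.6 / 7.3066 = 0.6296
  r[C,C] = 1 (diagonal).

R is symmetric with unit diagonal. Assembling:

R = [[1, 0.7863, 0.6687],
 [0.7863, 1, 0.6296],
 [0.6687, 0.6296, 1]]


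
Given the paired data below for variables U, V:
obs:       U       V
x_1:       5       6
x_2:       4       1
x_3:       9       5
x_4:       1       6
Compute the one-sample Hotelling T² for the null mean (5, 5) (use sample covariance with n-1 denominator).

Step 1 — sample mean vector:
  mean(U) = (5 + 4 + 9 + 1) / 4 = 19/4 = 4.75
  mean(V) = (6 + 1 + 5 + 6) / 4 = 18/4 = 4.5
  x̄ = (4.75, 4.5),  deviation x̄ - mu_0 = (4.75, 4.5) - (5, 5) = (-0.25, -0.5).

Step 2 — sample covariance matrix, S[i,j] = (1/(n-1)) · Σ_k (x_{k,i} - mean_i) · (x_{k,j} - mean_j), divisor n-1 = 3:
  S[U,U] = ((0.25)·(0.25) + (-0.75)·(-0.75) + (4.25)·(4.25) + (-3.75)·(-3.75)) / 3 = 32.75/3 = 10.9167
  S[U,V] = ((0.25)·(1.5) + (-0.75)·(-3.5) + (4.25)·(0.5) + (-3.75)·(1.5)) / 3 = -0.5/3 = -0.1667
  S[V,V] = ((1.5)·(1.5) + (-3.5)·(-3.5) + (0.5)·(0.5) + (1.5)·(1.5)) / 3 = 17/3 = 5.6667
  S = [[10.9167, -0.1667],
 [-0.1667, 5.6667]].

Step 3 — invert S. det(S) = 10.9167·5.6667 - (-0.1667)² = 61.8333.
  S^{-1} = (1/det) · [[d, -b], [-b, a]] = [[0.0916, 0.0027],
 [0.0027, 0.1765]].

Step 4 — quadratic form (x̄ - mu_0)^T · S^{-1} · (x̄ - mu_0):
  S^{-1} · (x̄ - mu_0) = (-0.0243, -0.0889),
  (x̄ - mu_0)^T · [...] = (-0.25)·(-0.0243) + (-0.5)·(-0.0889) = 0.0505.

Step 5 — scale by n: T² = 4 · 0.0505 = 0.2022.

T² ≈ 0.2022


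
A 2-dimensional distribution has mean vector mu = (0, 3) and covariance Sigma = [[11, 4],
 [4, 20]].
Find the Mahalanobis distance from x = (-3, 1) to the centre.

Step 1 — centre the observation: (x - mu) = (-3, -2).

Step 2 — invert Sigma. det(Sigma) = 11·20 - (4)² = 204.
  Sigma^{-1} = (1/det) · [[d, -b], [-b, a]] = [[0.098, -0.0196],
 [-0.0196, 0.0539]].

Step 3 — form the quadratic (x - mu)^T · Sigma^{-1} · (x - mu):
  Sigma^{-1} · (x - mu) = (-0.2549, -0.049).
  (x - mu)^T · [Sigma^{-1} · (x - mu)] = (-3)·(-0.2549) + (-2)·(-0.049) = 0.8627.

Step 4 — take square root: d = √(0.8627) ≈ 0.9288.

d(x, mu) = √(0.8627) ≈ 0.9288


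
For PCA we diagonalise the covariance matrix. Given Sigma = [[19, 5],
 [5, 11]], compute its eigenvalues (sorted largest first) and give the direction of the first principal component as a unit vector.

Step 1 — characteristic polynomial of 2×2 Sigma:
  det(Sigma - λI) = λ² - trace · λ + det = 0.
  trace = 19 + 11 = 30, det = 19·11 - (5)² = 184.
Step 2 — discriminant:
  Δ = trace² - 4·det = 900 - 736 = 164.
Step 3 — eigenvalues:
  λ = (trace ± √Δ)/2 = (30 ± 12.8062)/2,
  λ_1 = 21.4031,  λ_2 = 8.5969.

Step 4 — unit eigenvector for λ_1: solve (Sigma - λ_1 I)v = 0. First row:
  (19 - 21.4031)·v_x + (5)·v_y = 0, i.e. (-2.4031)·v_x + (5)·v_y = 0,
  so v ∝ (b, λ_1 - a) = (5, 2.4031) = u.
  ||u|| = √((5)² + (2.4031)²) = √(30.775) ≈ 5.5475,
  v_1 = u/||u|| ≈ (0.9013, 0.4332) (||v_1|| = 1).

λ_1 = 21.4031,  λ_2 = 8.5969;  v_1 ≈ (0.9013, 0.4332)


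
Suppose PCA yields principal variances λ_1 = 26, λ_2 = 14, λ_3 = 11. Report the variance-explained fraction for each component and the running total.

Step 1 — total variance = trace(Sigma) = Σ λ_i = 26 + 14 + 11 = 51.

Step 2 — fraction explained by component i = λ_i / Σ λ:
  PC1: 26/51 = 0.5098
  PC2: 14/51 = 0.2745
  PC3: 11/51 = 0.2157

Step 3 — cumulative fraction after k components = (λ_1 + ... + λ_k) / Σ λ:
  k = 1: 26/51 = 0.5098
  k = 2: (26 + 14)/51 = 40/51 = 0.7843
  k = 3: (26 + 14 + 11)/51 = 51/51 = 1

Summary (fraction, with percent):

explained: PC1 0.5098 (50.98%), PC2 0.2745 (27.45%), PC3 0.2157 (21.57%);  cumulative: 0.5098, 0.7843, 1


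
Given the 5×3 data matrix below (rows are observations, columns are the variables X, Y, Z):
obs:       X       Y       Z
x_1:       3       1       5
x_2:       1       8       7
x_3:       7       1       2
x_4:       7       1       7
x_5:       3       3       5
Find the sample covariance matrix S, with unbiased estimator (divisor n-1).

Step 1 — column means:
  mean(X) = (3 + 1 + 7 + 7 + 3) / 5 = 21/5 = 4.2
  mean(Y) = (1 + 8 + 1 + 1 + 3) / 5 = 14/5 = 2.8
  mean(Z) = (5 + 7 + 2 + 7 + 5) / 5 = 26/5 = 5.2

Step 2 — sample covariance S[i,j] = (1/(n-1)) · Σ_k (x_{k,i} - mean_i) · (x_{k,j} - mean_j), with n-1 = 4.
  S[X,X] = ((-1.2)·(-1.2) + (-3.2)·(-3.2) + (2.8)·(2.8) + (2.8)·(2.8) + (-1.2)·(-1.2)) / 4 = 28.8/4 = 7.2
  S[X,Y] = ((-1.2)·(-1.8) + (-3.2)·(5.2) + (2.8)·(-1.8) + (2.8)·(-1.8) + (-1.2)·(0.2)) / 4 = -24.8/4 = -6.2
  S[X,Z] = ((-1.2)·(-0.2) + (-3.2)·(1.8) + (2.8)·(-3.2) + (2.8)·(1.8) + (-1.2)·(-0.2)) / 4 = -9.2/4 = -2.3
  S[Y,Y] = ((-1.8)·(-1.8) + (5.2)·(5.2) + (-1.8)·(-1.8) + (-1.8)·(-1.8) + (0.2)·(0.2)) / 4 = 36.8/4 = 9.2
  S[Y,Z] = ((-1.8)·(-0.2) + (5.2)·(1.8) + (-1.8)·(-3.2) + (-1.8)·(1.8) + (0.2)·(-0.2)) / 4 = 12.2/4 = 3.05
  S[Z,Z] = ((-0.2)·(-0.2) + (1.8)·(1.8) + (-3.2)·(-3.2) + (1.8)·(1.8) + (-0.2)·(-0.2)) / 4 = 16.8/4 = 4.2

S is symmetric (S[j,i] = S[i,j]). Assembling:

S = [[7.2, -6.2, -2.3],
 [-6.2, 9.2, 3.05],
 [-2.3, 3.05, 4.2]]


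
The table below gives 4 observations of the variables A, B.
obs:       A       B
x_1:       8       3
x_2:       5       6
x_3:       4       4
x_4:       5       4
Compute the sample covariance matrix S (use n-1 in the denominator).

Step 1 — column means:
  mean(A) = (8 + 5 + 4 + 5) / 4 = 22/4 = 5.5
  mean(B) = (3 + 6 + 4 + 4) / 4 = 17/4 = 4.25

Step 2 — sample covariance S[i,j] = (1/(n-1)) · Σ_k (x_{k,i} - mean_i) · (x_{k,j} - mean_j), with n-1 = 3.
  S[A,A] = ((2.5)·(2.5) + (-0.5)·(-0.5) + (-1.5)·(-1.5) + (-0.5)·(-0.5)) / 3 = 9/3 = 3
  S[A,B] = ((2.5)·(-1.25) + (-0.5)·(1.75) + (-1.5)·(-0.25) + (-0.5)·(-0.25)) / 3 = -3.5/3 = -1.1667
  S[B,B] = ((-1.25)·(-1.25) + (1.75)·(1.75) + (-0.25)·(-0.25) + (-0.25)·(-0.25)) / 3 = 4.75/3 = 1.5833

S is symmetric (S[j,i] = S[i,j]). Assembling:

S = [[3, -1.1667],
 [-1.1667, 1.5833]]


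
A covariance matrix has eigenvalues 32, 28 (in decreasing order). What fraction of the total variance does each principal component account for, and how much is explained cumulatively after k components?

Step 1 — total variance = trace(Sigma) = Σ λ_i = 32 + 28 = 60.

Step 2 — fraction explained by component i = λ_i / Σ λ:
  PC1: 32/60 = 0.5333
  PC2: 28/60 = 0.4667

Step 3 — cumulative fraction after k components = (λ_1 + ... + λ_k) / Σ λ:
  k = 1: 32/60 = 0.5333
  k = 2: (32 + 28)/60 = 60/60 = 1

Summary (fraction, with percent):

explained: PC1 0.5333 (53.33%), PC2 0.4667 (46.67%);  cumulative: 0.5333, 1


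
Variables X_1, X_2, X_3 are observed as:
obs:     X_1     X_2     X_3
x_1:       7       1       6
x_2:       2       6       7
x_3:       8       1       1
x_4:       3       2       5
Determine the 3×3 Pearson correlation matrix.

Step 1 — column means:
  mean(X_1) = (7 + 2 + 8 + 3) / 4 = 20/4 = 5
  mean(X_2) = (1 + 6 + 1 + 2) / 4 = 10/4 = 2.5
  mean(X_3) = (6 + 7 + 1 + 5) / 4 = 19/4 = 4.75

Step 2 — sample variances and covariances s[i,j] = (1/(n-1)) · Σ_k (x_{k,i} - mean_i) · (x_{k,j} - mean_j), with n-1 = 3:
  s[X_1,X_1] = ((2)·(2) + (-3)·(-3) + (3)·(3) + (-2)·(-2)) / 3 = 26/3 = 8.6667
  s[X_1,X_2] = ((2)·(-1.5) + (-3)·(3.5) + (3)·(-1.5) + (-2)·(-0.5)) / 3 = -17/3 = -5.6667
  s[X_1,X_3] = ((2)·(1.25) + (-3)·(2.25) + (3)·(-3.75) + (-2)·(0.25)) / 3 = -16/3 = -5.3333
  s[X_2,X_2] = ((-1.5)·(-1.5) + (3.5)·(3.5) + (-1.5)·(-1.5) + (-0.5)·(-0.5)) / 3 = 17/3 = 5.6667
  s[X_2,X_3] = ((-1.5)·(1.25) + (3.5)·(2.25) + (-1.5)·(-3.75) + (-0.5)·(0.25)) / 3 = 11.5/3 = 3.8333
  s[X_3,X_3] = ((1.25)·(1.25) + (2.25)·(2.25) + (-3.75)·(-3.75) + (0.25)·(0.25)) / 3 = 20.75/3 = 6.9167
  Sample standard deviations s_i = √(s[i,i]):
  s(X_1) = √(8.6667) = 2.9439
  s(X_2) = √(5.6667) = 2.3805
  s(X_3) = √(6.9167) = 2.63

Step 3 — r_{ij} = s_{ij} / (s_i · s_j):
  r[X_1,X_1] = 1 (diagonal).
  r[X_1,X_2] = -5.6667 / (2.9439 · 2.3805) = -5.6667 / 7.0079 = -0.8086
  r[X_1,X_3] = -5.3333 / (2.9439 · 2.63) = -5.3333 / 7.7424 = -0.6888
  r[X_2,X_2] = 1 (diagonal).
  r[X_2,X_3] = 3.8333 / (2.3805 · 2.63) = 3.8333 / 6.2605 = 0.6123
  r[X_3,X_3] = 1 (diagonal).

R is symmetric with unit diagonal. Assembling:

R = [[1, -0.8086, -0.6888],
 [-0.8086, 1, 0.6123],
 [-0.6888, 0.6123, 1]]


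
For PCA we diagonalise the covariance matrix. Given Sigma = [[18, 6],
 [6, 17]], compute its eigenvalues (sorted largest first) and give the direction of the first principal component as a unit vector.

Step 1 — characteristic polynomial of 2×2 Sigma:
  det(Sigma - λI) = λ² - trace · λ + det = 0.
  trace = 18 + 17 = 35, det = 18·17 - (6)² = 270.
Step 2 — discriminant:
  Δ = trace² - 4·det = 1225 - 1080 = 145.
Step 3 — eigenvalues:
  λ = (trace ± √Δ)/2 = (35 ± 12.0416)/2,
  λ_1 = 23.5208,  λ_2 = 11.4792.

Step 4 — unit eigenvector for λ_1: solve (Sigma - λ_1 I)v = 0. First row:
  (18 - 23.5208)·v_x + (6)·v_y = 0, i.e. (-5.5208)·v_x + (6)·v_y = 0,
  so v ∝ (b, λ_1 - a) = (6, 5.5208) = u.
  ||u|| = √((6)² + (5.5208)²) = √(66.4792) ≈ 8.1535,
  v_1 = u/||u|| ≈ (0.7359, 0.6771) (||v_1|| = 1).

λ_1 = 23.5208,  λ_2 = 11.4792;  v_1 ≈ (0.7359, 0.6771)


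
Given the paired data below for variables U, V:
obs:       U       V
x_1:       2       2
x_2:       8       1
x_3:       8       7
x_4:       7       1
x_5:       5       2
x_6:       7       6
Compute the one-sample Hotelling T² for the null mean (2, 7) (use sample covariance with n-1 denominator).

Step 1 — sample mean vector:
  mean(U) = (2 + 8 + 8 + 7 + 5 + 7) / 6 = 37/6 = 6.1667
  mean(V) = (2 + 1 + 7 + 1 + 2 + 6) / 6 = 19/6 = 3.1667
  x̄ = (6.1667, 3.1667),  deviation x̄ - mu_0 = (6.1667, 3.1667) - (2, 7) = (4.1667, -3.8333).

Step 2 — sample covariance matrix, S[i,j] = (1/(n-1)) · Σ_k (x_{k,i} - mean_i) · (x_{k,j} - mean_j), divisor n-1 = 5:
  S[U,U] = ((-4.1667)·(-4.1667) + (1.8333)·(1.8333) + (1.8333)·(1.8333) + (0.8333)·(0.8333) + (-1.1667)·(-1.1667) + (0.8333)·(0.8333)) / 5 = 26.8333/5 = 5.3667
  S[U,V] = ((-4.1667)·(-1.1667) + (1.8333)·(-2.1667) + (1.8333)·(3.8333) + (0.8333)·(-2.1667) + (-1.1667)·(-1.1667) + (0.8333)·(2.8333)) / 5 = 9.8333/5 = 1.9667
  S[V,V] = ((-1.1667)·(-1.1667) + (-2.1667)·(-2.1667) + (3.8333)·(3.8333) + (-2.1667)·(-2.1667) + (-1.1667)·(-1.1667) + (2.8333)·(2.8333)) / 5 = 34.8333/5 = 6.9667
  S = [[5.3667, 1.9667],
 [1.9667, 6.9667]].

Step 3 — invert S. det(S) = 5.3667·6.9667 - (1.9667)² = 33.52.
  S^{-1} = (1/det) · [[d, -b], [-b, a]] = [[0.2078, -0.0587],
 [-0.0587, 0.1601]].

Step 4 — quadratic form (x̄ - mu_0)^T · S^{-1} · (x̄ - mu_0):
  S^{-1} · (x̄ - mu_0) = (1.0909, -0.8582),
  (x̄ - mu_0)^T · [...] = (4.1667)·(1.0909) + (-3.8333)·(-0.8582) = 7.8351.

Step 5 — scale by n: T² = 6 · 7.8351 = 47.0107.

T² ≈ 47.0107


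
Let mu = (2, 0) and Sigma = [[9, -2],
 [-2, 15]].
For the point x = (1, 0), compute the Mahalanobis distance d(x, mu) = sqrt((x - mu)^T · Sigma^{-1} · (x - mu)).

Step 1 — centre the observation: (x - mu) = (-1, 0).

Step 2 — invert Sigma. det(Sigma) = 9·15 - (-2)² = 131.
  Sigma^{-1} = (1/det) · [[d, -b], [-b, a]] = [[0.1145, 0.0153],
 [0.0153, 0.0687]].

Step 3 — form the quadratic (x - mu)^T · Sigma^{-1} · (x - mu):
  Sigma^{-1} · (x - mu) = (-0.1145, -0.0153).
  (x - mu)^T · [Sigma^{-1} · (x - mu)] = (-1)·(-0.1145) + (0)·(-0.0153) = 0.1145.

Step 4 — take square root: d = √(0.1145) ≈ 0.3384.

d(x, mu) = √(0.1145) ≈ 0.3384


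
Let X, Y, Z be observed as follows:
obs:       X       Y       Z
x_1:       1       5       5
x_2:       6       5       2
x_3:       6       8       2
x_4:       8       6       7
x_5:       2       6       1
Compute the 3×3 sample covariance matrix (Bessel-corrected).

Step 1 — column means:
  mean(X) = (1 + 6 + 6 + 8 + 2) / 5 = 23/5 = 4.6
  mean(Y) = (5 + 5 + 8 + 6 + 6) / 5 = 30/5 = 6
  mean(Z) = (5 + 2 + 2 + 7 + 1) / 5 = 17/5 = 3.4

Step 2 — sample covariance S[i,j] = (1/(n-1)) · Σ_k (x_{k,i} - mean_i) · (x_{k,j} - mean_j), with n-1 = 4.
  S[X,X] = ((-3.6)·(-3.6) + (1.4)·(1.4) + (1.4)·(1.4) + (3.4)·(3.4) + (-2.6)·(-2.6)) / 4 = 35.2/4 = 8.8
  S[X,Y] = ((-3.6)·(-1) + (1.4)·(-1) + (1.4)·(2) + (3.4)·(0) + (-2.6)·(0)) / 4 = 5/4 = 1.25
  S[X,Z] = ((-3.6)·(1.6) + (1.4)·(-1.4) + (1.4)·(-1.4) + (3.4)·(3.6) + (-2.6)·(-2.4)) / 4 = 8.8/4 = 2.2
  S[Y,Y] = ((-1)·(-1) + (-1)·(-1) + (2)·(2) + (0)·(0) + (0)·(0)) / 4 = 6/4 = 1.5
  S[Y,Z] = ((-1)·(1.6) + (-1)·(-1.4) + (2)·(-1.4) + (0)·(3.6) + (0)·(-2.4)) / 4 = -3/4 = -0.75
  S[Z,Z] = ((1.6)·(1.6) + (-1.4)·(-1.4) + (-1.4)·(-1.4) + (3.6)·(3.6) + (-2.4)·(-2.4)) / 4 = 25.2/4 = 6.3

S is symmetric (S[j,i] = S[i,j]). Assembling:

S = [[8.8, 1.25, 2.2],
 [1.25, 1.5, -0.75],
 [2.2, -0.75, 6.3]]


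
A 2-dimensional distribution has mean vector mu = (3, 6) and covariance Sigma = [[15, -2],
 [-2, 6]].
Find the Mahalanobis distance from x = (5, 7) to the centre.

Step 1 — centre the observation: (x - mu) = (2, 1).

Step 2 — invert Sigma. det(Sigma) = 15·6 - (-2)² = 86.
  Sigma^{-1} = (1/det) · [[d, -b], [-b, a]] = [[0.0698, 0.0233],
 [0.0233, 0.1744]].

Step 3 — form the quadratic (x - mu)^T · Sigma^{-1} · (x - mu):
  Sigma^{-1} · (x - mu) = (0.1628, 0.2209).
  (x - mu)^T · [Sigma^{-1} · (x - mu)] = (2)·(0.1628) + (1)·(0.2209) = 0.5465.

Step 4 — take square root: d = √(0.5465) ≈ 0.7393.

d(x, mu) = √(0.5465) ≈ 0.7393


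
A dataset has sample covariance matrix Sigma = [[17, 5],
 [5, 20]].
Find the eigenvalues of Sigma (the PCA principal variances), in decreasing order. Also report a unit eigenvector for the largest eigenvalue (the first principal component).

Step 1 — characteristic polynomial of 2×2 Sigma:
  det(Sigma - λI) = λ² - trace · λ + det = 0.
  trace = 17 + 20 = 37, det = 17·20 - (5)² = 315.
Step 2 — discriminant:
  Δ = trace² - 4·det = 1369 - 1260 = 109.
Step 3 — eigenvalues:
  λ = (trace ± √Δ)/2 = (37 ± 10.4403)/2,
  λ_1 = 23.7202,  λ_2 = 13.2798.

Step 4 — unit eigenvector for λ_1: solve (Sigma - λ_1 I)v = 0. First row:
  (17 - 23.7202)·v_x + (5)·v_y = 0, i.e. (-6.7202)·v_x + (5)·v_y = 0,
  so v ∝ (b, λ_1 - a) = (5, 6.7202) = u.
  ||u|| = √((5)² + (6.7202)²) = √(70.1605) ≈ 8.3762,
  v_1 = u/||u|| ≈ (0.5969, 0.8023) (||v_1|| = 1).

λ_1 = 23.7202,  λ_2 = 13.2798;  v_1 ≈ (0.5969, 0.8023)


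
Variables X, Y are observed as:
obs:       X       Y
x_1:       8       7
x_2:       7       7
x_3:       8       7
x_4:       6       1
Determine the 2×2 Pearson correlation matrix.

Step 1 — column means:
  mean(X) = (8 + 7 + 8 + 6) / 4 = 29/4 = 7.25
  mean(Y) = (7 + 7 + 7 + 1) / 4 = 22/4 = 5.5

Step 2 — sample variances and covariances s[i,j] = (1/(n-1)) · Σ_k (x_{k,i} - mean_i) · (x_{k,j} - mean_j), with n-1 = 3:
  s[X,X] = ((0.75)·(0.75) + (-0.25)·(-0.25) + (0.75)·(0.75) + (-1.25)·(-1.25)) / 3 = 2.75/3 = 0.9167
  s[X,Y] = ((0.75)·(1.5) + (-0.25)·(1.5) + (0.75)·(1.5) + (-1.25)·(-4.5)) / 3 = 7.5/3 = 2.5
  s[Y,Y] = ((1.5)·(1.5) + (1.5)·(1.5) + (1.5)·(1.5) + (-4.5)·(-4.5)) / 3 = 27/3 = 9
  Sample standard deviations s_i = √(s[i,i]):
  s(X) = √(0.9167) = 0.9574
  s(Y) = √(9) = 3

Step 3 — r_{ij} = s_{ij} / (s_i · s_j):
  r[X,X] = 1 (diagonal).
  r[X,Y] = 2.5 / (0.9574 · 3) = 2.5 / 2.8723 = 0.8704
  r[Y,Y] = 1 (diagonal).

R is symmetric with unit diagonal. Assembling:

R = [[1, 0.8704],
 [0.8704, 1]]


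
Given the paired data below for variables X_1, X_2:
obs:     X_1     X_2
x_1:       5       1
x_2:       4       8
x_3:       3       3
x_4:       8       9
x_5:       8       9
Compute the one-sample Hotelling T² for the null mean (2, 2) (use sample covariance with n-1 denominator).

Step 1 — sample mean vector:
  mean(X_1) = (5 + 4 + 3 + 8 + 8) / 5 = 28/5 = 5.6
  mean(X_2) = (1 + 8 + 3 + 9 + 9) / 5 = 30/5 = 6
  x̄ = (5.6, 6),  deviation x̄ - mu_0 = (5.6, 6) - (2, 2) = (3.6, 4).

Step 2 — sample covariance matrix, S[i,j] = (1/(n-1)) · Σ_k (x_{k,i} - mean_i) · (x_{k,j} - mean_j), divisor n-1 = 4:
  S[X_1,X_1] = ((-0.6)·(-0.6) + (-1.6)·(-1.6) + (-2.6)·(-2.6) + (2.4)·(2.4) + (2.4)·(2.4)) / 4 = 21.2/4 = 5.3
  S[X_1,X_2] = ((-0.6)·(-5) + (-1.6)·(2) + (-2.6)·(-3) + (2.4)·(3) + (2.4)·(3)) / 4 = 22/4 = 5.5
  S[X_2,X_2] = ((-5)·(-5) + (2)·(2) + (-3)·(-3) + (3)·(3) + (3)·(3)) / 4 = 56/4 = 14
  S = [[5.3, 5.5],
 [5.5, 14]].

Step 3 — invert S. det(S) = 5.3·14 - (5.5)² = 43.95.
  S^{-1} = (1/det) · [[d, -b], [-b, a]] = [[0.3185, -0.1251],
 [-0.1251, 0.1206]].

Step 4 — quadratic form (x̄ - mu_0)^T · S^{-1} · (x̄ - mu_0):
  S^{-1} · (x̄ - mu_0) = (0.6462, 0.0319),
  (x̄ - mu_0)^T · [...] = (3.6)·(0.6462) + (4)·(0.0319) = 2.4537.

Step 5 — scale by n: T² = 5 · 2.4537 = 12.2685.

T² ≈ 12.2685


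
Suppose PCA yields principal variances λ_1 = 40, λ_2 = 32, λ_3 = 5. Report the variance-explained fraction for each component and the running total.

Step 1 — total variance = trace(Sigma) = Σ λ_i = 40 + 32 + 5 = 77.

Step 2 — fraction explained by component i = λ_i / Σ λ:
  PC1: 40/77 = 0.5195
  PC2: 32/77 = 0.4156
  PC3: 5/77 = 0.0649

Step 3 — cumulative fraction after k components = (λ_1 + ... + λ_k) / Σ λ:
  k = 1: 40/77 = 0.5195
  k = 2: (40 + 32)/77 = 72/77 = 0.9351
  k = 3: (40 + 32 + 5)/77 = 77/77 = 1

Summary (fraction, with percent):

explained: PC1 0.5195 (51.95%), PC2 0.4156 (41.56%), PC3 0.0649 (6.49%);  cumulative: 0.5195, 0.9351, 1


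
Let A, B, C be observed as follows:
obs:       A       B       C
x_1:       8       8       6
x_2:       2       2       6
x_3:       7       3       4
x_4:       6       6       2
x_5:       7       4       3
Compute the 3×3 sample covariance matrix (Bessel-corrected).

Step 1 — column means:
  mean(A) = (8 + 2 + 7 + 6 + 7) / 5 = 30/5 = 6
  mean(B) = (8 + 2 + 3 + 6 + 4) / 5 = 23/5 = 4.6
  mean(C) = (6 + 6 + 4 + 2 + 3) / 5 = 21/5 = 4.2

Step 2 — sample covariance S[i,j] = (1/(n-1)) · Σ_k (x_{k,i} - mean_i) · (x_{k,j} - mean_j), with n-1 = 4.
  S[A,A] = ((2)·(2) + (-4)·(-4) + (1)·(1) + (0)·(0) + (1)·(1)) / 4 = 22/4 = 5.5
  S[A,B] = ((2)·(3.4) + (-4)·(-2.6) + (1)·(-1.6) + (0)·(1.4) + (1)·(-0.6)) / 4 = 15/4 = 3.75
  S[A,C] = ((2)·(1.8) + (-4)·(1.8) + (1)·(-0.2) + (0)·(-2.2) + (1)·(-1.2)) / 4 = -5/4 = -1.25
  S[B,B] = ((3.4)·(3.4) + (-2.6)·(-2.6) + (-1.6)·(-1.6) + (1.4)·(1.4) + (-0.6)·(-0.6)) / 4 = 23.2/4 = 5.8
  S[B,C] = ((3.4)·(1.8) + (-2.6)·(1.8) + (-1.6)·(-0.2) + (1.4)·(-2.2) + (-0.6)·(-1.2)) / 4 = -0.6/4 = -0.15
  S[C,C] = ((1.8)·(1.8) + (1.8)·(1.8) + (-0.2)·(-0.2) + (-2.2)·(-2.2) + (-1.2)·(-1.2)) / 4 = 12.8/4 = 3.2

S is symmetric (S[j,i] = S[i,j]). Assembling:

S = [[5.5, 3.75, -1.25],
 [3.75, 5.8, -0.15],
 [-1.25, -0.15, 3.2]]
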